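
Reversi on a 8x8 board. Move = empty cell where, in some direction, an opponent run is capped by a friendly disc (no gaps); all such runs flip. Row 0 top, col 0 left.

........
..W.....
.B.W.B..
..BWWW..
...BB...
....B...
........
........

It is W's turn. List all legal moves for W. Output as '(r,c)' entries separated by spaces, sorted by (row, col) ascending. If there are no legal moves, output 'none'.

Answer: (1,5) (1,6) (3,0) (3,1) (4,1) (5,2) (5,3) (5,5) (6,4)

Derivation:
(1,0): no bracket -> illegal
(1,1): no bracket -> illegal
(1,4): no bracket -> illegal
(1,5): flips 1 -> legal
(1,6): flips 1 -> legal
(2,0): no bracket -> illegal
(2,2): no bracket -> illegal
(2,4): no bracket -> illegal
(2,6): no bracket -> illegal
(3,0): flips 1 -> legal
(3,1): flips 1 -> legal
(3,6): no bracket -> illegal
(4,1): flips 1 -> legal
(4,2): no bracket -> illegal
(4,5): no bracket -> illegal
(5,2): flips 1 -> legal
(5,3): flips 2 -> legal
(5,5): flips 1 -> legal
(6,3): no bracket -> illegal
(6,4): flips 2 -> legal
(6,5): no bracket -> illegal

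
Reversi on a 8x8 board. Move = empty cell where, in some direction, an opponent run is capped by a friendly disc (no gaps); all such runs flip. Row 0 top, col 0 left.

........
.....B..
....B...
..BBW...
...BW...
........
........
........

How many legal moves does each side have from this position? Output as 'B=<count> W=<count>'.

Answer: B=5 W=5

Derivation:
-- B to move --
(2,3): no bracket -> illegal
(2,5): flips 1 -> legal
(3,5): flips 1 -> legal
(4,5): flips 1 -> legal
(5,3): no bracket -> illegal
(5,4): flips 2 -> legal
(5,5): flips 1 -> legal
B mobility = 5
-- W to move --
(0,4): no bracket -> illegal
(0,5): no bracket -> illegal
(0,6): no bracket -> illegal
(1,3): no bracket -> illegal
(1,4): flips 1 -> legal
(1,6): no bracket -> illegal
(2,1): no bracket -> illegal
(2,2): flips 1 -> legal
(2,3): no bracket -> illegal
(2,5): no bracket -> illegal
(2,6): no bracket -> illegal
(3,1): flips 2 -> legal
(3,5): no bracket -> illegal
(4,1): no bracket -> illegal
(4,2): flips 1 -> legal
(5,2): flips 1 -> legal
(5,3): no bracket -> illegal
(5,4): no bracket -> illegal
W mobility = 5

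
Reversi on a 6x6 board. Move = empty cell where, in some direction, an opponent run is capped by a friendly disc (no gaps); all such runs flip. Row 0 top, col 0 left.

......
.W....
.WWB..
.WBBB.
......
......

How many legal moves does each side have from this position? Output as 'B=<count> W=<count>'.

-- B to move --
(0,0): flips 2 -> legal
(0,1): no bracket -> illegal
(0,2): no bracket -> illegal
(1,0): flips 1 -> legal
(1,2): flips 1 -> legal
(1,3): no bracket -> illegal
(2,0): flips 2 -> legal
(3,0): flips 1 -> legal
(4,0): no bracket -> illegal
(4,1): no bracket -> illegal
(4,2): no bracket -> illegal
B mobility = 5
-- W to move --
(1,2): no bracket -> illegal
(1,3): no bracket -> illegal
(1,4): no bracket -> illegal
(2,4): flips 1 -> legal
(2,5): no bracket -> illegal
(3,5): flips 3 -> legal
(4,1): no bracket -> illegal
(4,2): flips 1 -> legal
(4,3): flips 1 -> legal
(4,4): flips 1 -> legal
(4,5): no bracket -> illegal
W mobility = 5

Answer: B=5 W=5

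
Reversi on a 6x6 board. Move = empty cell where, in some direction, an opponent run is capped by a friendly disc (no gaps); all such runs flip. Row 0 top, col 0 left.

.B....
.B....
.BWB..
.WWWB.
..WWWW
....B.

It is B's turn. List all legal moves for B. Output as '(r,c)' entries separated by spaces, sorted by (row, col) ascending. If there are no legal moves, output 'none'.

Answer: (3,0) (4,1) (5,2) (5,3) (5,5)

Derivation:
(1,2): no bracket -> illegal
(1,3): no bracket -> illegal
(2,0): no bracket -> illegal
(2,4): no bracket -> illegal
(3,0): flips 3 -> legal
(3,5): no bracket -> illegal
(4,0): no bracket -> illegal
(4,1): flips 2 -> legal
(5,1): no bracket -> illegal
(5,2): flips 1 -> legal
(5,3): flips 2 -> legal
(5,5): flips 3 -> legal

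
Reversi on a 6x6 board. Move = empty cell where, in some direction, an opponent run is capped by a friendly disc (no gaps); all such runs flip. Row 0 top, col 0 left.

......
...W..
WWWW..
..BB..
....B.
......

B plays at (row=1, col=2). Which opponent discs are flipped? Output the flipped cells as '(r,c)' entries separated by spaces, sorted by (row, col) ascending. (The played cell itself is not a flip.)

Dir NW: first cell '.' (not opp) -> no flip
Dir N: first cell '.' (not opp) -> no flip
Dir NE: first cell '.' (not opp) -> no flip
Dir W: first cell '.' (not opp) -> no flip
Dir E: opp run (1,3), next='.' -> no flip
Dir SW: opp run (2,1), next='.' -> no flip
Dir S: opp run (2,2) capped by B -> flip
Dir SE: opp run (2,3), next='.' -> no flip

Answer: (2,2)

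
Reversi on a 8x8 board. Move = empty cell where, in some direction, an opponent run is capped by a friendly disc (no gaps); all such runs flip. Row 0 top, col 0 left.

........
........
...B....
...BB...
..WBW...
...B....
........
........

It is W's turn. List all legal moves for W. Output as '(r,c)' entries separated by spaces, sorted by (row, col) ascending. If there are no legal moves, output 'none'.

(1,2): no bracket -> illegal
(1,3): no bracket -> illegal
(1,4): no bracket -> illegal
(2,2): flips 1 -> legal
(2,4): flips 2 -> legal
(2,5): no bracket -> illegal
(3,2): no bracket -> illegal
(3,5): no bracket -> illegal
(4,5): no bracket -> illegal
(5,2): no bracket -> illegal
(5,4): no bracket -> illegal
(6,2): flips 1 -> legal
(6,3): no bracket -> illegal
(6,4): flips 1 -> legal

Answer: (2,2) (2,4) (6,2) (6,4)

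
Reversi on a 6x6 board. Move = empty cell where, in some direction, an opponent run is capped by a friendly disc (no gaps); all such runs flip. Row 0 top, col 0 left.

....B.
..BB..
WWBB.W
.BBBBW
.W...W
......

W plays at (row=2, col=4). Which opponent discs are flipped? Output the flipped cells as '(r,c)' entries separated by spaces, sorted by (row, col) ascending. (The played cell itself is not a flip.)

Dir NW: opp run (1,3), next='.' -> no flip
Dir N: first cell '.' (not opp) -> no flip
Dir NE: first cell '.' (not opp) -> no flip
Dir W: opp run (2,3) (2,2) capped by W -> flip
Dir E: first cell 'W' (not opp) -> no flip
Dir SW: opp run (3,3), next='.' -> no flip
Dir S: opp run (3,4), next='.' -> no flip
Dir SE: first cell 'W' (not opp) -> no flip

Answer: (2,2) (2,3)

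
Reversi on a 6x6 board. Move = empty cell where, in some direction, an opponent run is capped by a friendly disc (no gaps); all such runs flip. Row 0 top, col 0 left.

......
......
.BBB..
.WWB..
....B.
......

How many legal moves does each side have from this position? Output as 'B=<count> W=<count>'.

-- B to move --
(2,0): no bracket -> illegal
(3,0): flips 2 -> legal
(4,0): flips 1 -> legal
(4,1): flips 2 -> legal
(4,2): flips 1 -> legal
(4,3): flips 1 -> legal
B mobility = 5
-- W to move --
(1,0): flips 1 -> legal
(1,1): flips 1 -> legal
(1,2): flips 1 -> legal
(1,3): flips 1 -> legal
(1,4): flips 1 -> legal
(2,0): no bracket -> illegal
(2,4): no bracket -> illegal
(3,0): no bracket -> illegal
(3,4): flips 1 -> legal
(3,5): no bracket -> illegal
(4,2): no bracket -> illegal
(4,3): no bracket -> illegal
(4,5): no bracket -> illegal
(5,3): no bracket -> illegal
(5,4): no bracket -> illegal
(5,5): no bracket -> illegal
W mobility = 6

Answer: B=5 W=6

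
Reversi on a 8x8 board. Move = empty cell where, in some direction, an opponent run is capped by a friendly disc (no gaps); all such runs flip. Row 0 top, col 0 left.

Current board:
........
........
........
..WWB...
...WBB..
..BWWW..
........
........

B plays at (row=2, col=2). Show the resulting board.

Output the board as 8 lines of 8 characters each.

Answer: ........
........
..B.....
..WBB...
...WBB..
..BWWW..
........
........

Derivation:
Place B at (2,2); scan 8 dirs for brackets.
Dir NW: first cell '.' (not opp) -> no flip
Dir N: first cell '.' (not opp) -> no flip
Dir NE: first cell '.' (not opp) -> no flip
Dir W: first cell '.' (not opp) -> no flip
Dir E: first cell '.' (not opp) -> no flip
Dir SW: first cell '.' (not opp) -> no flip
Dir S: opp run (3,2), next='.' -> no flip
Dir SE: opp run (3,3) capped by B -> flip
All flips: (3,3)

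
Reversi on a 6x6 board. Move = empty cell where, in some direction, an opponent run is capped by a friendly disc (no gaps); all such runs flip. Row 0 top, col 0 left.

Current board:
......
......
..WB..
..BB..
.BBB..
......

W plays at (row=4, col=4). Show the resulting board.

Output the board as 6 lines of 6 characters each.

Place W at (4,4); scan 8 dirs for brackets.
Dir NW: opp run (3,3) capped by W -> flip
Dir N: first cell '.' (not opp) -> no flip
Dir NE: first cell '.' (not opp) -> no flip
Dir W: opp run (4,3) (4,2) (4,1), next='.' -> no flip
Dir E: first cell '.' (not opp) -> no flip
Dir SW: first cell '.' (not opp) -> no flip
Dir S: first cell '.' (not opp) -> no flip
Dir SE: first cell '.' (not opp) -> no flip
All flips: (3,3)

Answer: ......
......
..WB..
..BW..
.BBBW.
......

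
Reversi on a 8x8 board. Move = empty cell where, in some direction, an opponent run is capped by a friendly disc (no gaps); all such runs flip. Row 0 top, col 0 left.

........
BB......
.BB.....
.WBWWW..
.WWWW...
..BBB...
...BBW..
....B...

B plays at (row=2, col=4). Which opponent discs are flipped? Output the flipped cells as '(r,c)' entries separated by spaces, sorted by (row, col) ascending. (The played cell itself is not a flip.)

Dir NW: first cell '.' (not opp) -> no flip
Dir N: first cell '.' (not opp) -> no flip
Dir NE: first cell '.' (not opp) -> no flip
Dir W: first cell '.' (not opp) -> no flip
Dir E: first cell '.' (not opp) -> no flip
Dir SW: opp run (3,3) (4,2), next='.' -> no flip
Dir S: opp run (3,4) (4,4) capped by B -> flip
Dir SE: opp run (3,5), next='.' -> no flip

Answer: (3,4) (4,4)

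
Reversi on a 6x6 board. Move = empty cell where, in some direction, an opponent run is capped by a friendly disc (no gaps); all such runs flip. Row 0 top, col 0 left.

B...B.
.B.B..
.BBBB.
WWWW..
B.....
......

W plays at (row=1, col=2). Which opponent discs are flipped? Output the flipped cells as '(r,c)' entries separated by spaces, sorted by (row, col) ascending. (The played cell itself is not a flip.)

Dir NW: first cell '.' (not opp) -> no flip
Dir N: first cell '.' (not opp) -> no flip
Dir NE: first cell '.' (not opp) -> no flip
Dir W: opp run (1,1), next='.' -> no flip
Dir E: opp run (1,3), next='.' -> no flip
Dir SW: opp run (2,1) capped by W -> flip
Dir S: opp run (2,2) capped by W -> flip
Dir SE: opp run (2,3), next='.' -> no flip

Answer: (2,1) (2,2)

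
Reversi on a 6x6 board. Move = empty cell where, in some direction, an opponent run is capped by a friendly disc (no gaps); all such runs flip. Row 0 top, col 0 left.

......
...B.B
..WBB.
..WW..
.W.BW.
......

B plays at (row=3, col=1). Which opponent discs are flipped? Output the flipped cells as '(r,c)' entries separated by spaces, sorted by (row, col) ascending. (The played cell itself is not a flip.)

Answer: (2,2)

Derivation:
Dir NW: first cell '.' (not opp) -> no flip
Dir N: first cell '.' (not opp) -> no flip
Dir NE: opp run (2,2) capped by B -> flip
Dir W: first cell '.' (not opp) -> no flip
Dir E: opp run (3,2) (3,3), next='.' -> no flip
Dir SW: first cell '.' (not opp) -> no flip
Dir S: opp run (4,1), next='.' -> no flip
Dir SE: first cell '.' (not opp) -> no flip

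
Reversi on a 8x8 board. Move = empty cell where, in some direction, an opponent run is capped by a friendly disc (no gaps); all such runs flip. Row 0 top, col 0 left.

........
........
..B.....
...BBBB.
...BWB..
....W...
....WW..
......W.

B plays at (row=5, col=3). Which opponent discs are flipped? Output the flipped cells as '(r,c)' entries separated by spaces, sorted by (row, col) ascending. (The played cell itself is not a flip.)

Dir NW: first cell '.' (not opp) -> no flip
Dir N: first cell 'B' (not opp) -> no flip
Dir NE: opp run (4,4) capped by B -> flip
Dir W: first cell '.' (not opp) -> no flip
Dir E: opp run (5,4), next='.' -> no flip
Dir SW: first cell '.' (not opp) -> no flip
Dir S: first cell '.' (not opp) -> no flip
Dir SE: opp run (6,4), next='.' -> no flip

Answer: (4,4)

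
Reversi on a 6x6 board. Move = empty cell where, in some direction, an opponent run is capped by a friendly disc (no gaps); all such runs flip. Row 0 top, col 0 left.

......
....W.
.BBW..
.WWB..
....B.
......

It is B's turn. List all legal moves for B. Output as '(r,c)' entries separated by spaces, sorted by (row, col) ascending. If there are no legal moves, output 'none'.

(0,3): no bracket -> illegal
(0,4): no bracket -> illegal
(0,5): no bracket -> illegal
(1,2): no bracket -> illegal
(1,3): flips 1 -> legal
(1,5): no bracket -> illegal
(2,0): no bracket -> illegal
(2,4): flips 1 -> legal
(2,5): no bracket -> illegal
(3,0): flips 2 -> legal
(3,4): no bracket -> illegal
(4,0): flips 1 -> legal
(4,1): flips 1 -> legal
(4,2): flips 1 -> legal
(4,3): flips 1 -> legal

Answer: (1,3) (2,4) (3,0) (4,0) (4,1) (4,2) (4,3)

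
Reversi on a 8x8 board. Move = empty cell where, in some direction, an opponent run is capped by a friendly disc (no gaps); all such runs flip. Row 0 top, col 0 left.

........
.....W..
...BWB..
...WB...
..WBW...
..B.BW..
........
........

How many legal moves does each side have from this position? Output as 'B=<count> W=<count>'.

-- B to move --
(0,4): no bracket -> illegal
(0,5): flips 1 -> legal
(0,6): no bracket -> illegal
(1,3): no bracket -> illegal
(1,4): flips 1 -> legal
(1,6): no bracket -> illegal
(2,2): no bracket -> illegal
(2,6): no bracket -> illegal
(3,1): no bracket -> illegal
(3,2): flips 2 -> legal
(3,5): no bracket -> illegal
(4,1): flips 1 -> legal
(4,5): flips 1 -> legal
(4,6): no bracket -> illegal
(5,1): no bracket -> illegal
(5,3): no bracket -> illegal
(5,6): flips 1 -> legal
(6,4): no bracket -> illegal
(6,5): no bracket -> illegal
(6,6): no bracket -> illegal
B mobility = 6
-- W to move --
(1,2): no bracket -> illegal
(1,3): flips 1 -> legal
(1,4): no bracket -> illegal
(1,6): no bracket -> illegal
(2,2): flips 1 -> legal
(2,6): flips 1 -> legal
(3,2): no bracket -> illegal
(3,5): flips 2 -> legal
(3,6): no bracket -> illegal
(4,1): no bracket -> illegal
(4,5): no bracket -> illegal
(5,1): no bracket -> illegal
(5,3): flips 2 -> legal
(6,1): no bracket -> illegal
(6,2): flips 1 -> legal
(6,3): no bracket -> illegal
(6,4): flips 1 -> legal
(6,5): no bracket -> illegal
W mobility = 7

Answer: B=6 W=7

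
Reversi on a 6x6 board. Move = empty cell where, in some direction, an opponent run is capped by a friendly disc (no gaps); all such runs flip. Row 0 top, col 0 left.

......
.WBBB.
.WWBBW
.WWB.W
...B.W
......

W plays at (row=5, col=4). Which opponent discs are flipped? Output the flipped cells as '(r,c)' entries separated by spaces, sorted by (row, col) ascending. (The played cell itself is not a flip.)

Dir NW: opp run (4,3) capped by W -> flip
Dir N: first cell '.' (not opp) -> no flip
Dir NE: first cell 'W' (not opp) -> no flip
Dir W: first cell '.' (not opp) -> no flip
Dir E: first cell '.' (not opp) -> no flip
Dir SW: edge -> no flip
Dir S: edge -> no flip
Dir SE: edge -> no flip

Answer: (4,3)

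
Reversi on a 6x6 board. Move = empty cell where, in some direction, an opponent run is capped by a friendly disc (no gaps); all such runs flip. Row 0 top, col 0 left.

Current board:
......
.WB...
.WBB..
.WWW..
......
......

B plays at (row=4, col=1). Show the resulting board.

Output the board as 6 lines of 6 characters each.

Place B at (4,1); scan 8 dirs for brackets.
Dir NW: first cell '.' (not opp) -> no flip
Dir N: opp run (3,1) (2,1) (1,1), next='.' -> no flip
Dir NE: opp run (3,2) capped by B -> flip
Dir W: first cell '.' (not opp) -> no flip
Dir E: first cell '.' (not opp) -> no flip
Dir SW: first cell '.' (not opp) -> no flip
Dir S: first cell '.' (not opp) -> no flip
Dir SE: first cell '.' (not opp) -> no flip
All flips: (3,2)

Answer: ......
.WB...
.WBB..
.WBW..
.B....
......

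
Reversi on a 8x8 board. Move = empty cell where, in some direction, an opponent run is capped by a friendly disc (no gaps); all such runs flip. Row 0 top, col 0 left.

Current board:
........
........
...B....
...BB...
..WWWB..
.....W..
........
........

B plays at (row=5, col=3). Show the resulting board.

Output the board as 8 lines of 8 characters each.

Place B at (5,3); scan 8 dirs for brackets.
Dir NW: opp run (4,2), next='.' -> no flip
Dir N: opp run (4,3) capped by B -> flip
Dir NE: opp run (4,4), next='.' -> no flip
Dir W: first cell '.' (not opp) -> no flip
Dir E: first cell '.' (not opp) -> no flip
Dir SW: first cell '.' (not opp) -> no flip
Dir S: first cell '.' (not opp) -> no flip
Dir SE: first cell '.' (not opp) -> no flip
All flips: (4,3)

Answer: ........
........
...B....
...BB...
..WBWB..
...B.W..
........
........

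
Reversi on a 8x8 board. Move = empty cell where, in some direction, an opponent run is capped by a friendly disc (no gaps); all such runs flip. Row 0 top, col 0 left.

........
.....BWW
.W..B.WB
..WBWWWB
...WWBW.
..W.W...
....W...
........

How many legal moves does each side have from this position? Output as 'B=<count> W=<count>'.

-- B to move --
(0,5): flips 1 -> legal
(0,6): no bracket -> illegal
(0,7): flips 1 -> legal
(1,0): no bracket -> illegal
(1,1): no bracket -> illegal
(1,2): no bracket -> illegal
(2,0): no bracket -> illegal
(2,2): no bracket -> illegal
(2,3): flips 1 -> legal
(2,5): flips 2 -> legal
(3,0): no bracket -> illegal
(3,1): flips 1 -> legal
(4,1): no bracket -> illegal
(4,2): flips 2 -> legal
(4,7): flips 1 -> legal
(5,1): no bracket -> illegal
(5,3): flips 1 -> legal
(5,5): flips 2 -> legal
(5,6): no bracket -> illegal
(5,7): flips 2 -> legal
(6,1): no bracket -> illegal
(6,2): no bracket -> illegal
(6,3): flips 1 -> legal
(6,5): no bracket -> illegal
(7,3): no bracket -> illegal
(7,4): flips 4 -> legal
(7,5): no bracket -> illegal
B mobility = 12
-- W to move --
(0,4): flips 1 -> legal
(0,5): no bracket -> illegal
(0,6): no bracket -> illegal
(1,3): flips 1 -> legal
(1,4): flips 2 -> legal
(2,2): flips 1 -> legal
(2,3): flips 1 -> legal
(2,5): no bracket -> illegal
(4,2): no bracket -> illegal
(4,7): flips 2 -> legal
(5,5): flips 1 -> legal
(5,6): flips 1 -> legal
W mobility = 8

Answer: B=12 W=8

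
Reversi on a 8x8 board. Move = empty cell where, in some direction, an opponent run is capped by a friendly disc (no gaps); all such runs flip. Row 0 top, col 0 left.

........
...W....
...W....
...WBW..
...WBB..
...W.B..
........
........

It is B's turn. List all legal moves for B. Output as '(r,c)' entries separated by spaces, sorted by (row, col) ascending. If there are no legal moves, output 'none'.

(0,2): no bracket -> illegal
(0,3): no bracket -> illegal
(0,4): no bracket -> illegal
(1,2): flips 1 -> legal
(1,4): no bracket -> illegal
(2,2): flips 1 -> legal
(2,4): no bracket -> illegal
(2,5): flips 1 -> legal
(2,6): flips 1 -> legal
(3,2): flips 1 -> legal
(3,6): flips 1 -> legal
(4,2): flips 1 -> legal
(4,6): no bracket -> illegal
(5,2): flips 1 -> legal
(5,4): no bracket -> illegal
(6,2): flips 1 -> legal
(6,3): no bracket -> illegal
(6,4): no bracket -> illegal

Answer: (1,2) (2,2) (2,5) (2,6) (3,2) (3,6) (4,2) (5,2) (6,2)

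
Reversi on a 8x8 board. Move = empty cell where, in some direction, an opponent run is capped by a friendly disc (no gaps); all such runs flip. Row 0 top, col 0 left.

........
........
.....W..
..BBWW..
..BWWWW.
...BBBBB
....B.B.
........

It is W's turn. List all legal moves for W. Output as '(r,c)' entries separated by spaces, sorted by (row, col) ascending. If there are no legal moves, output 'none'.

(2,1): flips 1 -> legal
(2,2): flips 1 -> legal
(2,3): flips 1 -> legal
(2,4): no bracket -> illegal
(3,1): flips 2 -> legal
(4,1): flips 1 -> legal
(4,7): no bracket -> illegal
(5,1): no bracket -> illegal
(5,2): no bracket -> illegal
(6,2): flips 1 -> legal
(6,3): flips 2 -> legal
(6,5): flips 2 -> legal
(6,7): flips 1 -> legal
(7,3): flips 2 -> legal
(7,4): flips 2 -> legal
(7,5): no bracket -> illegal
(7,6): flips 2 -> legal
(7,7): flips 2 -> legal

Answer: (2,1) (2,2) (2,3) (3,1) (4,1) (6,2) (6,3) (6,5) (6,7) (7,3) (7,4) (7,6) (7,7)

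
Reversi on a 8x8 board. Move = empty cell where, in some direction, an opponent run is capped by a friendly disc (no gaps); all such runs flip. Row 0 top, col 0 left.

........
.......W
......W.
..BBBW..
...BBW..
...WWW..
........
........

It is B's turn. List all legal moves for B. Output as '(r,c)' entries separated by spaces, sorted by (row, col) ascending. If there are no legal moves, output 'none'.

(0,6): no bracket -> illegal
(0,7): no bracket -> illegal
(1,5): no bracket -> illegal
(1,6): no bracket -> illegal
(2,4): no bracket -> illegal
(2,5): no bracket -> illegal
(2,7): no bracket -> illegal
(3,6): flips 1 -> legal
(3,7): no bracket -> illegal
(4,2): no bracket -> illegal
(4,6): flips 1 -> legal
(5,2): no bracket -> illegal
(5,6): flips 1 -> legal
(6,2): flips 1 -> legal
(6,3): flips 1 -> legal
(6,4): flips 1 -> legal
(6,5): flips 1 -> legal
(6,6): flips 1 -> legal

Answer: (3,6) (4,6) (5,6) (6,2) (6,3) (6,4) (6,5) (6,6)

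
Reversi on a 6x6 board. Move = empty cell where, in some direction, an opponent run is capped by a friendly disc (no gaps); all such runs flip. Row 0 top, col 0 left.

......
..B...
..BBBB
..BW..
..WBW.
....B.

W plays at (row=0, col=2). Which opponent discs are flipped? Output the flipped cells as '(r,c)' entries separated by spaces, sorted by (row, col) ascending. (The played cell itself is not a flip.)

Answer: (1,2) (2,2) (3,2)

Derivation:
Dir NW: edge -> no flip
Dir N: edge -> no flip
Dir NE: edge -> no flip
Dir W: first cell '.' (not opp) -> no flip
Dir E: first cell '.' (not opp) -> no flip
Dir SW: first cell '.' (not opp) -> no flip
Dir S: opp run (1,2) (2,2) (3,2) capped by W -> flip
Dir SE: first cell '.' (not opp) -> no flip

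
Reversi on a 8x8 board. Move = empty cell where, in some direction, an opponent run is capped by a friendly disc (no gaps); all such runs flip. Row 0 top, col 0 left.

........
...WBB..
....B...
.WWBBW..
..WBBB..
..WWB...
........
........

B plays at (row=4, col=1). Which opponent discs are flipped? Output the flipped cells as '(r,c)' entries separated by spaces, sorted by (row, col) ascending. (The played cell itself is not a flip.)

Answer: (4,2)

Derivation:
Dir NW: first cell '.' (not opp) -> no flip
Dir N: opp run (3,1), next='.' -> no flip
Dir NE: opp run (3,2), next='.' -> no flip
Dir W: first cell '.' (not opp) -> no flip
Dir E: opp run (4,2) capped by B -> flip
Dir SW: first cell '.' (not opp) -> no flip
Dir S: first cell '.' (not opp) -> no flip
Dir SE: opp run (5,2), next='.' -> no flip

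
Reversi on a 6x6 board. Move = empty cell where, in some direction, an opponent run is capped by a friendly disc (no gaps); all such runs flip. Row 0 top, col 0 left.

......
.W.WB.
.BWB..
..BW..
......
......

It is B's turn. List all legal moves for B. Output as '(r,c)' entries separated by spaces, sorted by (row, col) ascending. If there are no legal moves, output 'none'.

Answer: (0,1) (0,3) (1,2) (3,4) (4,3)

Derivation:
(0,0): no bracket -> illegal
(0,1): flips 1 -> legal
(0,2): no bracket -> illegal
(0,3): flips 1 -> legal
(0,4): no bracket -> illegal
(1,0): no bracket -> illegal
(1,2): flips 2 -> legal
(2,0): no bracket -> illegal
(2,4): no bracket -> illegal
(3,1): no bracket -> illegal
(3,4): flips 1 -> legal
(4,2): no bracket -> illegal
(4,3): flips 1 -> legal
(4,4): no bracket -> illegal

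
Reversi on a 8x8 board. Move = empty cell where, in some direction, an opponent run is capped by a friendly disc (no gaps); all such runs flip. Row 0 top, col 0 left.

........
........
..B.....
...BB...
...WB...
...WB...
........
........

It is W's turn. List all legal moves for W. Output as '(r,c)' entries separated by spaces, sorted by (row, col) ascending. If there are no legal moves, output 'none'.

Answer: (2,3) (2,5) (3,5) (4,5) (5,5) (6,5)

Derivation:
(1,1): no bracket -> illegal
(1,2): no bracket -> illegal
(1,3): no bracket -> illegal
(2,1): no bracket -> illegal
(2,3): flips 1 -> legal
(2,4): no bracket -> illegal
(2,5): flips 1 -> legal
(3,1): no bracket -> illegal
(3,2): no bracket -> illegal
(3,5): flips 1 -> legal
(4,2): no bracket -> illegal
(4,5): flips 1 -> legal
(5,5): flips 1 -> legal
(6,3): no bracket -> illegal
(6,4): no bracket -> illegal
(6,5): flips 1 -> legal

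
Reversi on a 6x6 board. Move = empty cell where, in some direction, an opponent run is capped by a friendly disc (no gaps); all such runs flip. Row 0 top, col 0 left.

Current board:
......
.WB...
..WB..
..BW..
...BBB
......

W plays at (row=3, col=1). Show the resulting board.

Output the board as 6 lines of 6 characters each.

Place W at (3,1); scan 8 dirs for brackets.
Dir NW: first cell '.' (not opp) -> no flip
Dir N: first cell '.' (not opp) -> no flip
Dir NE: first cell 'W' (not opp) -> no flip
Dir W: first cell '.' (not opp) -> no flip
Dir E: opp run (3,2) capped by W -> flip
Dir SW: first cell '.' (not opp) -> no flip
Dir S: first cell '.' (not opp) -> no flip
Dir SE: first cell '.' (not opp) -> no flip
All flips: (3,2)

Answer: ......
.WB...
..WB..
.WWW..
...BBB
......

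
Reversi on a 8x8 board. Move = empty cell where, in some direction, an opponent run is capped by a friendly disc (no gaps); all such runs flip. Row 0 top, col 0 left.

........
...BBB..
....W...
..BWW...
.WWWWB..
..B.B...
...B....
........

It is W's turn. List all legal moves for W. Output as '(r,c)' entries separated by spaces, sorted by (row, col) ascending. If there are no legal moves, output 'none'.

(0,2): flips 1 -> legal
(0,3): no bracket -> illegal
(0,4): flips 1 -> legal
(0,5): no bracket -> illegal
(0,6): flips 1 -> legal
(1,2): no bracket -> illegal
(1,6): no bracket -> illegal
(2,1): flips 1 -> legal
(2,2): flips 1 -> legal
(2,3): flips 1 -> legal
(2,5): no bracket -> illegal
(2,6): no bracket -> illegal
(3,1): flips 1 -> legal
(3,5): no bracket -> illegal
(3,6): no bracket -> illegal
(4,6): flips 1 -> legal
(5,1): no bracket -> illegal
(5,3): no bracket -> illegal
(5,5): no bracket -> illegal
(5,6): flips 1 -> legal
(6,1): flips 1 -> legal
(6,2): flips 1 -> legal
(6,4): flips 1 -> legal
(6,5): flips 1 -> legal
(7,2): no bracket -> illegal
(7,3): no bracket -> illegal
(7,4): flips 2 -> legal

Answer: (0,2) (0,4) (0,6) (2,1) (2,2) (2,3) (3,1) (4,6) (5,6) (6,1) (6,2) (6,4) (6,5) (7,4)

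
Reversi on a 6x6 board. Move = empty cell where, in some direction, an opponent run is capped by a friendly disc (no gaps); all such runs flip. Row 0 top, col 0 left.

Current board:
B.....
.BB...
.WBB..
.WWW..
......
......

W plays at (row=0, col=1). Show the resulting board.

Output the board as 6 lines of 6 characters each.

Answer: BW....
.WB...
.WBB..
.WWW..
......
......

Derivation:
Place W at (0,1); scan 8 dirs for brackets.
Dir NW: edge -> no flip
Dir N: edge -> no flip
Dir NE: edge -> no flip
Dir W: opp run (0,0), next=edge -> no flip
Dir E: first cell '.' (not opp) -> no flip
Dir SW: first cell '.' (not opp) -> no flip
Dir S: opp run (1,1) capped by W -> flip
Dir SE: opp run (1,2) (2,3), next='.' -> no flip
All flips: (1,1)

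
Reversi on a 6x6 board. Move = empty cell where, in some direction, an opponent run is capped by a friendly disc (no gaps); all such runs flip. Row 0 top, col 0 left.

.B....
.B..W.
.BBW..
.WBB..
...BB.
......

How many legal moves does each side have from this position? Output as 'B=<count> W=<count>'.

Answer: B=6 W=5

Derivation:
-- B to move --
(0,3): no bracket -> illegal
(0,4): no bracket -> illegal
(0,5): flips 2 -> legal
(1,2): no bracket -> illegal
(1,3): flips 1 -> legal
(1,5): no bracket -> illegal
(2,0): no bracket -> illegal
(2,4): flips 1 -> legal
(2,5): no bracket -> illegal
(3,0): flips 1 -> legal
(3,4): no bracket -> illegal
(4,0): flips 1 -> legal
(4,1): flips 1 -> legal
(4,2): no bracket -> illegal
B mobility = 6
-- W to move --
(0,0): no bracket -> illegal
(0,2): no bracket -> illegal
(1,0): no bracket -> illegal
(1,2): no bracket -> illegal
(1,3): flips 1 -> legal
(2,0): flips 2 -> legal
(2,4): no bracket -> illegal
(3,0): no bracket -> illegal
(3,4): flips 2 -> legal
(3,5): no bracket -> illegal
(4,1): flips 1 -> legal
(4,2): no bracket -> illegal
(4,5): no bracket -> illegal
(5,2): no bracket -> illegal
(5,3): flips 2 -> legal
(5,4): no bracket -> illegal
(5,5): no bracket -> illegal
W mobility = 5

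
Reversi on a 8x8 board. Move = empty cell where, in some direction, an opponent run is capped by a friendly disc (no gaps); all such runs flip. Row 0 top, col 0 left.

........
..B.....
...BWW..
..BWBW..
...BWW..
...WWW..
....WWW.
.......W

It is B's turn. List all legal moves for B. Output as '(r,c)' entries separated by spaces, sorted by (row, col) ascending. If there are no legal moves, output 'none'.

(1,3): no bracket -> illegal
(1,4): flips 1 -> legal
(1,5): no bracket -> illegal
(1,6): flips 1 -> legal
(2,2): no bracket -> illegal
(2,6): flips 2 -> legal
(3,6): flips 1 -> legal
(4,2): no bracket -> illegal
(4,6): flips 2 -> legal
(5,2): no bracket -> illegal
(5,6): flips 1 -> legal
(5,7): no bracket -> illegal
(6,2): no bracket -> illegal
(6,3): flips 1 -> legal
(6,7): no bracket -> illegal
(7,3): no bracket -> illegal
(7,4): flips 3 -> legal
(7,5): no bracket -> illegal
(7,6): flips 2 -> legal

Answer: (1,4) (1,6) (2,6) (3,6) (4,6) (5,6) (6,3) (7,4) (7,6)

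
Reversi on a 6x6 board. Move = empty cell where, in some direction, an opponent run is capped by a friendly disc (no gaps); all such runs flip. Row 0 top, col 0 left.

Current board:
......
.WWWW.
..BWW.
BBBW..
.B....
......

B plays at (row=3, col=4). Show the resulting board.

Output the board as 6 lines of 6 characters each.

Place B at (3,4); scan 8 dirs for brackets.
Dir NW: opp run (2,3) (1,2), next='.' -> no flip
Dir N: opp run (2,4) (1,4), next='.' -> no flip
Dir NE: first cell '.' (not opp) -> no flip
Dir W: opp run (3,3) capped by B -> flip
Dir E: first cell '.' (not opp) -> no flip
Dir SW: first cell '.' (not opp) -> no flip
Dir S: first cell '.' (not opp) -> no flip
Dir SE: first cell '.' (not opp) -> no flip
All flips: (3,3)

Answer: ......
.WWWW.
..BWW.
BBBBB.
.B....
......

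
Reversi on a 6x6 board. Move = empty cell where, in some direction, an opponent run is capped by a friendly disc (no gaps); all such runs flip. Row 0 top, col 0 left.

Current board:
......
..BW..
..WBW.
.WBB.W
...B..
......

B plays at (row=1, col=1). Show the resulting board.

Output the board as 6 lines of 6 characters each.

Place B at (1,1); scan 8 dirs for brackets.
Dir NW: first cell '.' (not opp) -> no flip
Dir N: first cell '.' (not opp) -> no flip
Dir NE: first cell '.' (not opp) -> no flip
Dir W: first cell '.' (not opp) -> no flip
Dir E: first cell 'B' (not opp) -> no flip
Dir SW: first cell '.' (not opp) -> no flip
Dir S: first cell '.' (not opp) -> no flip
Dir SE: opp run (2,2) capped by B -> flip
All flips: (2,2)

Answer: ......
.BBW..
..BBW.
.WBB.W
...B..
......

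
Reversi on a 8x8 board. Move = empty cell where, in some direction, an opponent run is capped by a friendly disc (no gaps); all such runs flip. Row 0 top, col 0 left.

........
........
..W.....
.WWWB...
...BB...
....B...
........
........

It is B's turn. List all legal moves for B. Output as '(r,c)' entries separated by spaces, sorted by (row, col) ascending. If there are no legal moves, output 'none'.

(1,1): flips 2 -> legal
(1,2): no bracket -> illegal
(1,3): no bracket -> illegal
(2,0): no bracket -> illegal
(2,1): flips 1 -> legal
(2,3): flips 1 -> legal
(2,4): no bracket -> illegal
(3,0): flips 3 -> legal
(4,0): no bracket -> illegal
(4,1): no bracket -> illegal
(4,2): no bracket -> illegal

Answer: (1,1) (2,1) (2,3) (3,0)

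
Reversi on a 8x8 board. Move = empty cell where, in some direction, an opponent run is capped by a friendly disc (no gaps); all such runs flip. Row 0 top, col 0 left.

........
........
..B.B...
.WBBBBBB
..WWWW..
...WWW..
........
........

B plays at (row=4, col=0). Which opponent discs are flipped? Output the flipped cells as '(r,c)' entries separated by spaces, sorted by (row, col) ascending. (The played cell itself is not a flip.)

Dir NW: edge -> no flip
Dir N: first cell '.' (not opp) -> no flip
Dir NE: opp run (3,1) capped by B -> flip
Dir W: edge -> no flip
Dir E: first cell '.' (not opp) -> no flip
Dir SW: edge -> no flip
Dir S: first cell '.' (not opp) -> no flip
Dir SE: first cell '.' (not opp) -> no flip

Answer: (3,1)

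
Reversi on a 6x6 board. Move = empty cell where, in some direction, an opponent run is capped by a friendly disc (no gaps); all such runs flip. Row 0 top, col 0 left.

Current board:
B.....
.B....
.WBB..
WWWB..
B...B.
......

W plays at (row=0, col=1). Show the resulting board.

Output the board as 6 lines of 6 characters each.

Answer: BW....
.W....
.WBB..
WWWB..
B...B.
......

Derivation:
Place W at (0,1); scan 8 dirs for brackets.
Dir NW: edge -> no flip
Dir N: edge -> no flip
Dir NE: edge -> no flip
Dir W: opp run (0,0), next=edge -> no flip
Dir E: first cell '.' (not opp) -> no flip
Dir SW: first cell '.' (not opp) -> no flip
Dir S: opp run (1,1) capped by W -> flip
Dir SE: first cell '.' (not opp) -> no flip
All flips: (1,1)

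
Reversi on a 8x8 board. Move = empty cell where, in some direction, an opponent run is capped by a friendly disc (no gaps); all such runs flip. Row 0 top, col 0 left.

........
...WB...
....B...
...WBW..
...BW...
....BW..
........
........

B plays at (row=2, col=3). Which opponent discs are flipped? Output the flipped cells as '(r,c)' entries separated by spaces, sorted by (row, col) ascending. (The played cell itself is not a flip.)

Dir NW: first cell '.' (not opp) -> no flip
Dir N: opp run (1,3), next='.' -> no flip
Dir NE: first cell 'B' (not opp) -> no flip
Dir W: first cell '.' (not opp) -> no flip
Dir E: first cell 'B' (not opp) -> no flip
Dir SW: first cell '.' (not opp) -> no flip
Dir S: opp run (3,3) capped by B -> flip
Dir SE: first cell 'B' (not opp) -> no flip

Answer: (3,3)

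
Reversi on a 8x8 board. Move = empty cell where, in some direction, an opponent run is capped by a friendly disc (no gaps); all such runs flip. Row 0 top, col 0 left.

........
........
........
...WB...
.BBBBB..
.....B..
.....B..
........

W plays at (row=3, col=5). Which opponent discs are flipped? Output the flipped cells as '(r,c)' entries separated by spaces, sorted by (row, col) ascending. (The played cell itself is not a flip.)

Answer: (3,4)

Derivation:
Dir NW: first cell '.' (not opp) -> no flip
Dir N: first cell '.' (not opp) -> no flip
Dir NE: first cell '.' (not opp) -> no flip
Dir W: opp run (3,4) capped by W -> flip
Dir E: first cell '.' (not opp) -> no flip
Dir SW: opp run (4,4), next='.' -> no flip
Dir S: opp run (4,5) (5,5) (6,5), next='.' -> no flip
Dir SE: first cell '.' (not opp) -> no flip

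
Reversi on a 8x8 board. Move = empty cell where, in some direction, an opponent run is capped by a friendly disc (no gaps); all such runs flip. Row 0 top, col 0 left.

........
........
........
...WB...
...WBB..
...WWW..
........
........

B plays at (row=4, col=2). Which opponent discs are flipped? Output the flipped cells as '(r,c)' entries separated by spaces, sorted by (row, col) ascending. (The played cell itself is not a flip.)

Dir NW: first cell '.' (not opp) -> no flip
Dir N: first cell '.' (not opp) -> no flip
Dir NE: opp run (3,3), next='.' -> no flip
Dir W: first cell '.' (not opp) -> no flip
Dir E: opp run (4,3) capped by B -> flip
Dir SW: first cell '.' (not opp) -> no flip
Dir S: first cell '.' (not opp) -> no flip
Dir SE: opp run (5,3), next='.' -> no flip

Answer: (4,3)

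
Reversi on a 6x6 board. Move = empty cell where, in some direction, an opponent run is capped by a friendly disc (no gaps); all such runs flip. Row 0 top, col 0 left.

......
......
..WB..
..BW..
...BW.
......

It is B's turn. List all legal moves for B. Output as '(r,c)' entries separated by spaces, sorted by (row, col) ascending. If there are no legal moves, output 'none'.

Answer: (1,2) (2,1) (3,4) (4,5)

Derivation:
(1,1): no bracket -> illegal
(1,2): flips 1 -> legal
(1,3): no bracket -> illegal
(2,1): flips 1 -> legal
(2,4): no bracket -> illegal
(3,1): no bracket -> illegal
(3,4): flips 1 -> legal
(3,5): no bracket -> illegal
(4,2): no bracket -> illegal
(4,5): flips 1 -> legal
(5,3): no bracket -> illegal
(5,4): no bracket -> illegal
(5,5): no bracket -> illegal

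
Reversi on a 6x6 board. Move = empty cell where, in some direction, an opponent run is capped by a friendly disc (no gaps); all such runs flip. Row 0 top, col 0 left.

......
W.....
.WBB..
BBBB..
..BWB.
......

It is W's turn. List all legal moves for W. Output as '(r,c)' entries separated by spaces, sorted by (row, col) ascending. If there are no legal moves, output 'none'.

Answer: (1,3) (2,4) (4,1) (4,5)

Derivation:
(1,1): no bracket -> illegal
(1,2): no bracket -> illegal
(1,3): flips 2 -> legal
(1,4): no bracket -> illegal
(2,0): no bracket -> illegal
(2,4): flips 2 -> legal
(3,4): no bracket -> illegal
(3,5): no bracket -> illegal
(4,0): no bracket -> illegal
(4,1): flips 2 -> legal
(4,5): flips 1 -> legal
(5,1): no bracket -> illegal
(5,2): no bracket -> illegal
(5,3): no bracket -> illegal
(5,4): no bracket -> illegal
(5,5): no bracket -> illegal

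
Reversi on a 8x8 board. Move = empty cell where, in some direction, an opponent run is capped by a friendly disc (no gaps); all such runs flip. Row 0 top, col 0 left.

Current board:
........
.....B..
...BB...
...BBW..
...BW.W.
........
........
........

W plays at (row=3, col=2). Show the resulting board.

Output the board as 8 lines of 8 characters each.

Place W at (3,2); scan 8 dirs for brackets.
Dir NW: first cell '.' (not opp) -> no flip
Dir N: first cell '.' (not opp) -> no flip
Dir NE: opp run (2,3), next='.' -> no flip
Dir W: first cell '.' (not opp) -> no flip
Dir E: opp run (3,3) (3,4) capped by W -> flip
Dir SW: first cell '.' (not opp) -> no flip
Dir S: first cell '.' (not opp) -> no flip
Dir SE: opp run (4,3), next='.' -> no flip
All flips: (3,3) (3,4)

Answer: ........
.....B..
...BB...
..WWWW..
...BW.W.
........
........
........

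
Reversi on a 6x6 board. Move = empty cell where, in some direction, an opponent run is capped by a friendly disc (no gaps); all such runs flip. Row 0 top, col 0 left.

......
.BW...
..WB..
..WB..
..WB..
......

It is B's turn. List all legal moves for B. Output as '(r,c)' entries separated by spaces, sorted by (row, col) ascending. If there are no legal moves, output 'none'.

Answer: (0,1) (1,3) (2,1) (3,1) (4,1) (5,1)

Derivation:
(0,1): flips 1 -> legal
(0,2): no bracket -> illegal
(0,3): no bracket -> illegal
(1,3): flips 1 -> legal
(2,1): flips 2 -> legal
(3,1): flips 1 -> legal
(4,1): flips 2 -> legal
(5,1): flips 1 -> legal
(5,2): no bracket -> illegal
(5,3): no bracket -> illegal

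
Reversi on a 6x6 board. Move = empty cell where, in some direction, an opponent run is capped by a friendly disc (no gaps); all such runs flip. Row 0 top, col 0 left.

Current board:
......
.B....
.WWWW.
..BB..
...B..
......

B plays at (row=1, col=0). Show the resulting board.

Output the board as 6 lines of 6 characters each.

Answer: ......
BB....
.BWWW.
..BB..
...B..
......

Derivation:
Place B at (1,0); scan 8 dirs for brackets.
Dir NW: edge -> no flip
Dir N: first cell '.' (not opp) -> no flip
Dir NE: first cell '.' (not opp) -> no flip
Dir W: edge -> no flip
Dir E: first cell 'B' (not opp) -> no flip
Dir SW: edge -> no flip
Dir S: first cell '.' (not opp) -> no flip
Dir SE: opp run (2,1) capped by B -> flip
All flips: (2,1)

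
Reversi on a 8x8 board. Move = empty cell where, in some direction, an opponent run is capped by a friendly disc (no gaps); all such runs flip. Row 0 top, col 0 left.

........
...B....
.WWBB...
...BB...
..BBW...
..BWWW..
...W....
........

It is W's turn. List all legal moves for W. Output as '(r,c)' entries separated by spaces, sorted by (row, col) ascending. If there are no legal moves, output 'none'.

(0,2): no bracket -> illegal
(0,3): flips 4 -> legal
(0,4): flips 1 -> legal
(1,2): no bracket -> illegal
(1,4): flips 2 -> legal
(1,5): no bracket -> illegal
(2,5): flips 2 -> legal
(3,1): flips 1 -> legal
(3,2): flips 1 -> legal
(3,5): no bracket -> illegal
(4,1): flips 3 -> legal
(4,5): no bracket -> illegal
(5,1): flips 1 -> legal
(6,1): no bracket -> illegal
(6,2): no bracket -> illegal

Answer: (0,3) (0,4) (1,4) (2,5) (3,1) (3,2) (4,1) (5,1)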